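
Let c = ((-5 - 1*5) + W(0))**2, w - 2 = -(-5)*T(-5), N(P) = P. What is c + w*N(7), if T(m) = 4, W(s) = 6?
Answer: 170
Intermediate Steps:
w = 22 (w = 2 - (-5)*4 = 2 - 1*(-20) = 2 + 20 = 22)
c = 16 (c = ((-5 - 1*5) + 6)**2 = ((-5 - 5) + 6)**2 = (-10 + 6)**2 = (-4)**2 = 16)
c + w*N(7) = 16 + 22*7 = 16 + 154 = 170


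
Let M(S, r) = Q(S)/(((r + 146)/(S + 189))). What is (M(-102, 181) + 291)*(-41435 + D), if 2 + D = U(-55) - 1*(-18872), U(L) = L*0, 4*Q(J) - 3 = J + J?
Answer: -2731425555/436 ≈ -6.2647e+6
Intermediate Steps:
Q(J) = 3/4 + J/2 (Q(J) = 3/4 + (J + J)/4 = 3/4 + (2*J)/4 = 3/4 + J/2)
U(L) = 0
M(S, r) = (189 + S)*(3/4 + S/2)/(146 + r) (M(S, r) = (3/4 + S/2)/(((r + 146)/(S + 189))) = (3/4 + S/2)/(((146 + r)/(189 + S))) = (3/4 + S/2)*((189 + S)/(146 + r)) = (189 + S)*(3/4 + S/2)/(146 + r))
D = 18870 (D = -2 + (0 - 1*(-18872)) = -2 + (0 + 18872) = -2 + 18872 = 18870)
(M(-102, 181) + 291)*(-41435 + D) = ((3 + 2*(-102))*(189 - 102)/(4*(146 + 181)) + 291)*(-41435 + 18870) = ((1/4)*(3 - 204)*87/327 + 291)*(-22565) = ((1/4)*(1/327)*(-201)*87 + 291)*(-22565) = (-5829/436 + 291)*(-22565) = (121047/436)*(-22565) = -2731425555/436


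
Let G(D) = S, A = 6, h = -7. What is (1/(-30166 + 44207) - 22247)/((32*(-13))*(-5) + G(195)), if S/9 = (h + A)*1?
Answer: -312370126/29078911 ≈ -10.742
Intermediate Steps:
S = -9 (S = 9*((-7 + 6)*1) = 9*(-1*1) = 9*(-1) = -9)
G(D) = -9
(1/(-30166 + 44207) - 22247)/((32*(-13))*(-5) + G(195)) = (1/(-30166 + 44207) - 22247)/((32*(-13))*(-5) - 9) = (1/14041 - 22247)/(-416*(-5) - 9) = (1/14041 - 22247)/(2080 - 9) = -312370126/14041/2071 = -312370126/14041*1/2071 = -312370126/29078911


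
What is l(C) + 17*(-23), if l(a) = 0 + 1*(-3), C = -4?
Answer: -394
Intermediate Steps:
l(a) = -3 (l(a) = 0 - 3 = -3)
l(C) + 17*(-23) = -3 + 17*(-23) = -3 - 391 = -394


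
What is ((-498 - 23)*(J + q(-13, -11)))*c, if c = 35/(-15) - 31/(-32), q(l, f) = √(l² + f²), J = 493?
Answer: 33647743/96 + 68251*√290/96 ≈ 3.6260e+5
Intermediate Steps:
q(l, f) = √(f² + l²)
c = -131/96 (c = 35*(-1/15) - 31*(-1/32) = -7/3 + 31/32 = -131/96 ≈ -1.3646)
((-498 - 23)*(J + q(-13, -11)))*c = ((-498 - 23)*(493 + √((-11)² + (-13)²)))*(-131/96) = -521*(493 + √(121 + 169))*(-131/96) = -521*(493 + √290)*(-131/96) = (-256853 - 521*√290)*(-131/96) = 33647743/96 + 68251*√290/96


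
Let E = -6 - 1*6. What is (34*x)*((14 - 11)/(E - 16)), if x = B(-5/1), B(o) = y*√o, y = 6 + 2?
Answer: -204*I*√5/7 ≈ -65.165*I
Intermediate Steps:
y = 8
B(o) = 8*√o
E = -12 (E = -6 - 6 = -12)
x = 8*I*√5 (x = 8*√(-5/1) = 8*√(-5*1) = 8*√(-5) = 8*(I*√5) = 8*I*√5 ≈ 17.889*I)
(34*x)*((14 - 11)/(E - 16)) = (34*(8*I*√5))*((14 - 11)/(-12 - 16)) = (272*I*√5)*(3/(-28)) = (272*I*√5)*(3*(-1/28)) = (272*I*√5)*(-3/28) = -204*I*√5/7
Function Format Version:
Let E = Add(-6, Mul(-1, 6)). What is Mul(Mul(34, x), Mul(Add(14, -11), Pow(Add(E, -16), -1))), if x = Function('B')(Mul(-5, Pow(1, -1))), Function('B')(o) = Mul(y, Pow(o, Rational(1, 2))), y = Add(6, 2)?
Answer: Mul(Rational(-204, 7), I, Pow(5, Rational(1, 2))) ≈ Mul(-65.165, I)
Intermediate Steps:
y = 8
Function('B')(o) = Mul(8, Pow(o, Rational(1, 2)))
E = -12 (E = Add(-6, -6) = -12)
x = Mul(8, I, Pow(5, Rational(1, 2))) (x = Mul(8, Pow(Mul(-5, Pow(1, -1)), Rational(1, 2))) = Mul(8, Pow(Mul(-5, 1), Rational(1, 2))) = Mul(8, Pow(-5, Rational(1, 2))) = Mul(8, Mul(I, Pow(5, Rational(1, 2)))) = Mul(8, I, Pow(5, Rational(1, 2))) ≈ Mul(17.889, I))
Mul(Mul(34, x), Mul(Add(14, -11), Pow(Add(E, -16), -1))) = Mul(Mul(34, Mul(8, I, Pow(5, Rational(1, 2)))), Mul(Add(14, -11), Pow(Add(-12, -16), -1))) = Mul(Mul(272, I, Pow(5, Rational(1, 2))), Mul(3, Pow(-28, -1))) = Mul(Mul(272, I, Pow(5, Rational(1, 2))), Mul(3, Rational(-1, 28))) = Mul(Mul(272, I, Pow(5, Rational(1, 2))), Rational(-3, 28)) = Mul(Rational(-204, 7), I, Pow(5, Rational(1, 2)))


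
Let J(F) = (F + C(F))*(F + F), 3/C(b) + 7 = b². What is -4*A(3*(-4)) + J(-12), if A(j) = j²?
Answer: -39528/137 ≈ -288.53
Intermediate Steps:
C(b) = 3/(-7 + b²)
J(F) = 2*F*(F + 3/(-7 + F²)) (J(F) = (F + 3/(-7 + F²))*(F + F) = (F + 3/(-7 + F²))*(2*F) = 2*F*(F + 3/(-7 + F²)))
-4*A(3*(-4)) + J(-12) = -4*(3*(-4))² + 2*(-12)*(3 - 12*(-7 + (-12)²))/(-7 + (-12)²) = -4*(-12)² + 2*(-12)*(3 - 12*(-7 + 144))/(-7 + 144) = -4*144 + 2*(-12)*(3 - 12*137)/137 = -576 + 2*(-12)*(1/137)*(3 - 1644) = -576 + 2*(-12)*(1/137)*(-1641) = -576 + 39384/137 = -39528/137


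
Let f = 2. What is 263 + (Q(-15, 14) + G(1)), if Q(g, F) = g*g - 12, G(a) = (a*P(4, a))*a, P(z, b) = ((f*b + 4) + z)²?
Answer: 576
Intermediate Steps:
P(z, b) = (4 + z + 2*b)² (P(z, b) = ((2*b + 4) + z)² = ((4 + 2*b) + z)² = (4 + z + 2*b)²)
G(a) = a²*(8 + 2*a)² (G(a) = (a*(4 + 4 + 2*a)²)*a = (a*(8 + 2*a)²)*a = a²*(8 + 2*a)²)
Q(g, F) = -12 + g² (Q(g, F) = g² - 12 = -12 + g²)
263 + (Q(-15, 14) + G(1)) = 263 + ((-12 + (-15)²) + 4*1²*(4 + 1)²) = 263 + ((-12 + 225) + 4*1*5²) = 263 + (213 + 4*1*25) = 263 + (213 + 100) = 263 + 313 = 576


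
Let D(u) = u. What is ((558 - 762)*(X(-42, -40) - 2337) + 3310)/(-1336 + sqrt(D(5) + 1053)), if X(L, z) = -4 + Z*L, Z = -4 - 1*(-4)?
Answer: -321223832/891919 - 5530051*sqrt(2)/891919 ≈ -368.92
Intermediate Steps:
Z = 0 (Z = -4 + 4 = 0)
X(L, z) = -4 (X(L, z) = -4 + 0*L = -4 + 0 = -4)
((558 - 762)*(X(-42, -40) - 2337) + 3310)/(-1336 + sqrt(D(5) + 1053)) = ((558 - 762)*(-4 - 2337) + 3310)/(-1336 + sqrt(5 + 1053)) = (-204*(-2341) + 3310)/(-1336 + sqrt(1058)) = (477564 + 3310)/(-1336 + 23*sqrt(2)) = 480874/(-1336 + 23*sqrt(2))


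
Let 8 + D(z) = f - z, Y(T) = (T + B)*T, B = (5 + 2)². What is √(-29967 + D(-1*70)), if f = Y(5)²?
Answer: √42995 ≈ 207.35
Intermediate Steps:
B = 49 (B = 7² = 49)
Y(T) = T*(49 + T) (Y(T) = (T + 49)*T = (49 + T)*T = T*(49 + T))
f = 72900 (f = (5*(49 + 5))² = (5*54)² = 270² = 72900)
D(z) = 72892 - z (D(z) = -8 + (72900 - z) = 72892 - z)
√(-29967 + D(-1*70)) = √(-29967 + (72892 - (-1)*70)) = √(-29967 + (72892 - 1*(-70))) = √(-29967 + (72892 + 70)) = √(-29967 + 72962) = √42995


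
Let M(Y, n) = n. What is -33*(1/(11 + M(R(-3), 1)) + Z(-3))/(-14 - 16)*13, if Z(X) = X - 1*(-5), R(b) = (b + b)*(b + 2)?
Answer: 715/24 ≈ 29.792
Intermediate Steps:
R(b) = 2*b*(2 + b) (R(b) = (2*b)*(2 + b) = 2*b*(2 + b))
Z(X) = 5 + X (Z(X) = X + 5 = 5 + X)
-33*(1/(11 + M(R(-3), 1)) + Z(-3))/(-14 - 16)*13 = -33*(1/(11 + 1) + (5 - 3))/(-14 - 16)*13 = -33*(1/12 + 2)/(-30)*13 = -33*(1/12 + 2)*(-1)/30*13 = -275*(-1)/(4*30)*13 = -33*(-5/72)*13 = (55/24)*13 = 715/24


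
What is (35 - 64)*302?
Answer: -8758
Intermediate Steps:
(35 - 64)*302 = -29*302 = -8758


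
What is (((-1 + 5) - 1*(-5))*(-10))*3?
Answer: -270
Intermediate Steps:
(((-1 + 5) - 1*(-5))*(-10))*3 = ((4 + 5)*(-10))*3 = (9*(-10))*3 = -90*3 = -270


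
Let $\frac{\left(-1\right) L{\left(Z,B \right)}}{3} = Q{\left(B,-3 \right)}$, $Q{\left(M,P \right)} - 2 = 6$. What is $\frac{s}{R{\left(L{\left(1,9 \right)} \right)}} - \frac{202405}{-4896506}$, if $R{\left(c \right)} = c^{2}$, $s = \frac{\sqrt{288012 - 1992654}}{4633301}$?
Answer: $\frac{202405}{4896506} + \frac{19 i \sqrt{4722}}{2668781376} \approx 0.041337 + 4.8922 \cdot 10^{-7} i$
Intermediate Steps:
$Q{\left(M,P \right)} = 8$ ($Q{\left(M,P \right)} = 2 + 6 = 8$)
$L{\left(Z,B \right)} = -24$ ($L{\left(Z,B \right)} = \left(-3\right) 8 = -24$)
$s = \frac{19 i \sqrt{4722}}{4633301}$ ($s = \sqrt{-1704642} \cdot \frac{1}{4633301} = 19 i \sqrt{4722} \cdot \frac{1}{4633301} = \frac{19 i \sqrt{4722}}{4633301} \approx 0.00028179 i$)
$\frac{s}{R{\left(L{\left(1,9 \right)} \right)}} - \frac{202405}{-4896506} = \frac{\frac{19}{4633301} i \sqrt{4722}}{\left(-24\right)^{2}} - \frac{202405}{-4896506} = \frac{\frac{19}{4633301} i \sqrt{4722}}{576} - - \frac{202405}{4896506} = \frac{19 i \sqrt{4722}}{4633301} \cdot \frac{1}{576} + \frac{202405}{4896506} = \frac{19 i \sqrt{4722}}{2668781376} + \frac{202405}{4896506} = \frac{202405}{4896506} + \frac{19 i \sqrt{4722}}{2668781376}$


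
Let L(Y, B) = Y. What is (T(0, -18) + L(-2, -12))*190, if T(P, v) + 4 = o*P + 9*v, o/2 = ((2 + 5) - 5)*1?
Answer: -31920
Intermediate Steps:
o = 4 (o = 2*(((2 + 5) - 5)*1) = 2*((7 - 5)*1) = 2*(2*1) = 2*2 = 4)
T(P, v) = -4 + 4*P + 9*v (T(P, v) = -4 + (4*P + 9*v) = -4 + 4*P + 9*v)
(T(0, -18) + L(-2, -12))*190 = ((-4 + 4*0 + 9*(-18)) - 2)*190 = ((-4 + 0 - 162) - 2)*190 = (-166 - 2)*190 = -168*190 = -31920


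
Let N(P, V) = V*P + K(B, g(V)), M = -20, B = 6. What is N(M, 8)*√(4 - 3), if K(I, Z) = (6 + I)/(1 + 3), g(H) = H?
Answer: -157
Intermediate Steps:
K(I, Z) = 3/2 + I/4 (K(I, Z) = (6 + I)/4 = (6 + I)*(¼) = 3/2 + I/4)
N(P, V) = 3 + P*V (N(P, V) = V*P + (3/2 + (¼)*6) = P*V + (3/2 + 3/2) = P*V + 3 = 3 + P*V)
N(M, 8)*√(4 - 3) = (3 - 20*8)*√(4 - 3) = (3 - 160)*√1 = -157*1 = -157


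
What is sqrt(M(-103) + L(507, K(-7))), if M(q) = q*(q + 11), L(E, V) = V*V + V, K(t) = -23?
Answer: sqrt(9982) ≈ 99.910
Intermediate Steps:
L(E, V) = V + V**2 (L(E, V) = V**2 + V = V + V**2)
M(q) = q*(11 + q)
sqrt(M(-103) + L(507, K(-7))) = sqrt(-103*(11 - 103) - 23*(1 - 23)) = sqrt(-103*(-92) - 23*(-22)) = sqrt(9476 + 506) = sqrt(9982)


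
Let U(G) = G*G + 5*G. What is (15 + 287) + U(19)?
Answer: 758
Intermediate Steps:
U(G) = G² + 5*G
(15 + 287) + U(19) = (15 + 287) + 19*(5 + 19) = 302 + 19*24 = 302 + 456 = 758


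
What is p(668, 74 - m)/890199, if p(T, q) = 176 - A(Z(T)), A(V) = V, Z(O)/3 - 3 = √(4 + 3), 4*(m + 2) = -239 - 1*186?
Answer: 167/890199 - √7/296733 ≈ 0.00017868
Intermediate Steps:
m = -433/4 (m = -2 + (-239 - 1*186)/4 = -2 + (-239 - 186)/4 = -2 + (¼)*(-425) = -2 - 425/4 = -433/4 ≈ -108.25)
Z(O) = 9 + 3*√7 (Z(O) = 9 + 3*√(4 + 3) = 9 + 3*√7)
p(T, q) = 167 - 3*√7 (p(T, q) = 176 - (9 + 3*√7) = 176 + (-9 - 3*√7) = 167 - 3*√7)
p(668, 74 - m)/890199 = (167 - 3*√7)/890199 = (167 - 3*√7)*(1/890199) = 167/890199 - √7/296733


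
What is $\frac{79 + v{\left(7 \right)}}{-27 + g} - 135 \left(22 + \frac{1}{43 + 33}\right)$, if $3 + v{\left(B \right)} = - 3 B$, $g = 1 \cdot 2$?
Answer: $- \frac{1130111}{380} \approx -2974.0$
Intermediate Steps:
$g = 2$
$v{\left(B \right)} = -3 - 3 B$
$\frac{79 + v{\left(7 \right)}}{-27 + g} - 135 \left(22 + \frac{1}{43 + 33}\right) = \frac{79 - 24}{-27 + 2} - 135 \left(22 + \frac{1}{43 + 33}\right) = \frac{79 - 24}{-25} - 135 \left(22 + \frac{1}{76}\right) = \left(79 - 24\right) \left(- \frac{1}{25}\right) - 135 \left(22 + \frac{1}{76}\right) = 55 \left(- \frac{1}{25}\right) - \frac{225855}{76} = - \frac{11}{5} - \frac{225855}{76} = - \frac{1130111}{380}$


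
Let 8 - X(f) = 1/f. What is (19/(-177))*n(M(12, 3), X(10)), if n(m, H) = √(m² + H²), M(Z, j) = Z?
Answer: -19*√20641/1770 ≈ -1.5422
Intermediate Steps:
X(f) = 8 - 1/f
n(m, H) = √(H² + m²)
(19/(-177))*n(M(12, 3), X(10)) = (19/(-177))*√((8 - 1/10)² + 12²) = (19*(-1/177))*√((8 - 1*⅒)² + 144) = -19*√((8 - ⅒)² + 144)/177 = -19*√((79/10)² + 144)/177 = -19*√(6241/100 + 144)/177 = -19*√20641/1770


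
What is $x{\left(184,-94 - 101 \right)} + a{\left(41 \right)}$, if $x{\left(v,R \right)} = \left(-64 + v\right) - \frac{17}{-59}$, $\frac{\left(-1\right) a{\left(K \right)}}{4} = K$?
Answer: $- \frac{2579}{59} \approx -43.712$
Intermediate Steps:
$a{\left(K \right)} = - 4 K$
$x{\left(v,R \right)} = - \frac{3759}{59} + v$ ($x{\left(v,R \right)} = \left(-64 + v\right) - - \frac{17}{59} = \left(-64 + v\right) + \frac{17}{59} = - \frac{3759}{59} + v$)
$x{\left(184,-94 - 101 \right)} + a{\left(41 \right)} = \left(- \frac{3759}{59} + 184\right) - 164 = \frac{7097}{59} - 164 = - \frac{2579}{59}$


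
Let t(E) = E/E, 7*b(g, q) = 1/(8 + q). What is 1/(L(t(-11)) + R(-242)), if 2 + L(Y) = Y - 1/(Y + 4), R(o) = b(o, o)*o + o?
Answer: -4095/995299 ≈ -0.0041143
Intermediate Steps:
b(g, q) = 1/(7*(8 + q))
R(o) = o + o/(7*(8 + o)) (R(o) = (1/(7*(8 + o)))*o + o = o/(7*(8 + o)) + o = o + o/(7*(8 + o)))
t(E) = 1
L(Y) = -2 + Y - 1/(4 + Y) (L(Y) = -2 + (Y - 1/(Y + 4)) = -2 + (Y - 1/(4 + Y)) = -2 + Y - 1/(4 + Y))
1/(L(t(-11)) + R(-242)) = 1/((-9 + 1² + 2*1)/(4 + 1) + (⅐)*(-242)*(57 + 7*(-242))/(8 - 242)) = 1/((-9 + 1 + 2)/5 + (⅐)*(-242)*(57 - 1694)/(-234)) = 1/((⅕)*(-6) + (⅐)*(-242)*(-1/234)*(-1637)) = 1/(-6/5 - 198077/819) = 1/(-995299/4095) = -4095/995299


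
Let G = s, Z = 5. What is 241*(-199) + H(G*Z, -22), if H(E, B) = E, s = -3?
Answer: -47974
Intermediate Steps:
G = -3
241*(-199) + H(G*Z, -22) = 241*(-199) - 3*5 = -47959 - 15 = -47974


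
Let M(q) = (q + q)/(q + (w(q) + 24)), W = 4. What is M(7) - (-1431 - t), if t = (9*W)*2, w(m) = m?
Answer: 28564/19 ≈ 1503.4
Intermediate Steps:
t = 72 (t = (9*4)*2 = 36*2 = 72)
M(q) = 2*q/(24 + 2*q) (M(q) = (q + q)/(q + (q + 24)) = (2*q)/(q + (24 + q)) = (2*q)/(24 + 2*q) = 2*q/(24 + 2*q))
M(7) - (-1431 - t) = 7/(12 + 7) - (-1431 - 1*72) = 7/19 - (-1431 - 72) = 7*(1/19) - 1*(-1503) = 7/19 + 1503 = 28564/19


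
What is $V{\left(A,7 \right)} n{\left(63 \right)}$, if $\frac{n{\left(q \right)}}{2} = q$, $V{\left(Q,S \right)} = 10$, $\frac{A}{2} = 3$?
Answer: $1260$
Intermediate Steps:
$A = 6$ ($A = 2 \cdot 3 = 6$)
$n{\left(q \right)} = 2 q$
$V{\left(A,7 \right)} n{\left(63 \right)} = 10 \cdot 2 \cdot 63 = 10 \cdot 126 = 1260$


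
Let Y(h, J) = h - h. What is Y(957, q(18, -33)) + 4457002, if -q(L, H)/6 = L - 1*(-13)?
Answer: 4457002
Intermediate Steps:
q(L, H) = -78 - 6*L (q(L, H) = -6*(L - 1*(-13)) = -6*(L + 13) = -6*(13 + L) = -78 - 6*L)
Y(h, J) = 0
Y(957, q(18, -33)) + 4457002 = 0 + 4457002 = 4457002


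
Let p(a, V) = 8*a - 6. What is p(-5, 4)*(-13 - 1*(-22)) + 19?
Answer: -395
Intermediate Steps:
p(a, V) = -6 + 8*a
p(-5, 4)*(-13 - 1*(-22)) + 19 = (-6 + 8*(-5))*(-13 - 1*(-22)) + 19 = (-6 - 40)*(-13 + 22) + 19 = -46*9 + 19 = -414 + 19 = -395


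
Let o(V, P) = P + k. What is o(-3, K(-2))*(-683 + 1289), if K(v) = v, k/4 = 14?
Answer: 32724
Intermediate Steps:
k = 56 (k = 4*14 = 56)
o(V, P) = 56 + P (o(V, P) = P + 56 = 56 + P)
o(-3, K(-2))*(-683 + 1289) = (56 - 2)*(-683 + 1289) = 54*606 = 32724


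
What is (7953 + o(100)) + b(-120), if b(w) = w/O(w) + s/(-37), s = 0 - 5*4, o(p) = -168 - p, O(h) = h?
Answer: 284402/37 ≈ 7686.5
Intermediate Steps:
s = -20 (s = 0 - 20 = -20)
b(w) = 57/37 (b(w) = w/w - 20/(-37) = 1 - 20*(-1/37) = 1 + 20/37 = 57/37)
(7953 + o(100)) + b(-120) = (7953 + (-168 - 1*100)) + 57/37 = (7953 + (-168 - 100)) + 57/37 = (7953 - 268) + 57/37 = 7685 + 57/37 = 284402/37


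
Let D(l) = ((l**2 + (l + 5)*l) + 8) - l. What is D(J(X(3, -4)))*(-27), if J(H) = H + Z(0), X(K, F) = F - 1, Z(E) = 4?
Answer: -162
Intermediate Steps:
X(K, F) = -1 + F
J(H) = 4 + H (J(H) = H + 4 = 4 + H)
D(l) = 8 + l**2 - l + l*(5 + l) (D(l) = ((l**2 + (5 + l)*l) + 8) - l = ((l**2 + l*(5 + l)) + 8) - l = (8 + l**2 + l*(5 + l)) - l = 8 + l**2 - l + l*(5 + l))
D(J(X(3, -4)))*(-27) = (8 + 2*(4 + (-1 - 4))**2 + 4*(4 + (-1 - 4)))*(-27) = (8 + 2*(4 - 5)**2 + 4*(4 - 5))*(-27) = (8 + 2*(-1)**2 + 4*(-1))*(-27) = (8 + 2*1 - 4)*(-27) = (8 + 2 - 4)*(-27) = 6*(-27) = -162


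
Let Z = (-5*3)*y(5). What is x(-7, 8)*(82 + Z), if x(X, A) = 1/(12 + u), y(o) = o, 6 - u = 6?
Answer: 7/12 ≈ 0.58333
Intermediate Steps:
u = 0 (u = 6 - 1*6 = 6 - 6 = 0)
x(X, A) = 1/12 (x(X, A) = 1/(12 + 0) = 1/12)
Z = -75 (Z = -5*3*5 = -15*5 = -75)
x(-7, 8)*(82 + Z) = (82 - 75)/12 = (1/12)*7 = 7/12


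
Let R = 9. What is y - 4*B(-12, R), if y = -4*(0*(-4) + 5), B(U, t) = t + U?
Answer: -8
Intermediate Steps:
B(U, t) = U + t
y = -20 (y = -4*(0 + 5) = -4*5 = -20)
y - 4*B(-12, R) = -20 - 4*(-12 + 9) = -20 - 4*(-3) = -20 + 12 = -8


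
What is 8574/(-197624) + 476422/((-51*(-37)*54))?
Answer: 23319686969/5034372588 ≈ 4.6321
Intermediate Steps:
8574/(-197624) + 476422/((-51*(-37)*54)) = 8574*(-1/197624) + 476422/((1887*54)) = -4287/98812 + 476422/101898 = -4287/98812 + 476422*(1/101898) = -4287/98812 + 238211/50949 = 23319686969/5034372588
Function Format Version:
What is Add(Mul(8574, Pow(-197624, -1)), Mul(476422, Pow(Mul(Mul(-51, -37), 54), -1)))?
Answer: Rational(23319686969, 5034372588) ≈ 4.6321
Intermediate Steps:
Add(Mul(8574, Pow(-197624, -1)), Mul(476422, Pow(Mul(Mul(-51, -37), 54), -1))) = Add(Mul(8574, Rational(-1, 197624)), Mul(476422, Pow(Mul(1887, 54), -1))) = Add(Rational(-4287, 98812), Mul(476422, Pow(101898, -1))) = Add(Rational(-4287, 98812), Mul(476422, Rational(1, 101898))) = Add(Rational(-4287, 98812), Rational(238211, 50949)) = Rational(23319686969, 5034372588)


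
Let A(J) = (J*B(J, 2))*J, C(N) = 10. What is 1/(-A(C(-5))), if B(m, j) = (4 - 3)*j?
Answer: -1/200 ≈ -0.0050000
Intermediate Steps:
B(m, j) = j (B(m, j) = 1*j = j)
A(J) = 2*J² (A(J) = (J*2)*J = (2*J)*J = 2*J²)
1/(-A(C(-5))) = 1/(-2*10²) = 1/(-2*100) = 1/(-1*200) = 1/(-200) = -1/200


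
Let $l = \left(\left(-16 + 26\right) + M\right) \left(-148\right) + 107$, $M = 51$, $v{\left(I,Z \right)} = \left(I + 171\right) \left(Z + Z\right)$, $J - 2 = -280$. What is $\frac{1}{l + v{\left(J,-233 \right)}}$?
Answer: $\frac{1}{40941} \approx 2.4425 \cdot 10^{-5}$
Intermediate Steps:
$J = -278$ ($J = 2 - 280 = -278$)
$v{\left(I,Z \right)} = 2 Z \left(171 + I\right)$ ($v{\left(I,Z \right)} = \left(171 + I\right) 2 Z = 2 Z \left(171 + I\right)$)
$l = -8921$ ($l = \left(\left(-16 + 26\right) + 51\right) \left(-148\right) + 107 = \left(10 + 51\right) \left(-148\right) + 107 = 61 \left(-148\right) + 107 = -9028 + 107 = -8921$)
$\frac{1}{l + v{\left(J,-233 \right)}} = \frac{1}{-8921 + 2 \left(-233\right) \left(171 - 278\right)} = \frac{1}{-8921 + 2 \left(-233\right) \left(-107\right)} = \frac{1}{-8921 + 49862} = \frac{1}{40941}$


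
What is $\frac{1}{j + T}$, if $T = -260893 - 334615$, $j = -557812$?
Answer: $- \frac{1}{1153320} \approx -8.6706 \cdot 10^{-7}$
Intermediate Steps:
$T = -595508$ ($T = -260893 - 334615 = -595508$)
$\frac{1}{j + T} = \frac{1}{-557812 - 595508} = \frac{1}{-1153320} = - \frac{1}{1153320}$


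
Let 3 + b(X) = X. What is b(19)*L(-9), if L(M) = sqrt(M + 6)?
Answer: 16*I*sqrt(3) ≈ 27.713*I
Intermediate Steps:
b(X) = -3 + X
L(M) = sqrt(6 + M)
b(19)*L(-9) = (-3 + 19)*sqrt(6 - 9) = 16*sqrt(-3) = 16*(I*sqrt(3)) = 16*I*sqrt(3)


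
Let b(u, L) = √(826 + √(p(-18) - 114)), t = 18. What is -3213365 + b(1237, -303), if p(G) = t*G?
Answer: -3213365 + √(826 + I*√438) ≈ -3.2133e+6 + 0.36407*I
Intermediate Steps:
p(G) = 18*G
b(u, L) = √(826 + I*√438) (b(u, L) = √(826 + √(18*(-18) - 114)) = √(826 + √(-324 - 114)) = √(826 + √(-438)) = √(826 + I*√438))
-3213365 + b(1237, -303) = -3213365 + √(826 + I*√438)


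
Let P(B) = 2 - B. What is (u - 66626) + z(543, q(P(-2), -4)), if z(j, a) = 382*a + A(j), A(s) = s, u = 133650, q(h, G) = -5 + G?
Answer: 64129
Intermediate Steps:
z(j, a) = j + 382*a (z(j, a) = 382*a + j = j + 382*a)
(u - 66626) + z(543, q(P(-2), -4)) = (133650 - 66626) + (543 + 382*(-5 - 4)) = 67024 + (543 + 382*(-9)) = 67024 + (543 - 3438) = 67024 - 2895 = 64129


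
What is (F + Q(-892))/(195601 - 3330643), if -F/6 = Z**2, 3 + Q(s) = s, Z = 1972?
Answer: 23333599/3135042 ≈ 7.4428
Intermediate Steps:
Q(s) = -3 + s
F = -23332704 (F = -6*1972**2 = -6*3888784 = -23332704)
(F + Q(-892))/(195601 - 3330643) = (-23332704 + (-3 - 892))/(195601 - 3330643) = (-23332704 - 895)/(-3135042) = -23333599*(-1/3135042) = 23333599/3135042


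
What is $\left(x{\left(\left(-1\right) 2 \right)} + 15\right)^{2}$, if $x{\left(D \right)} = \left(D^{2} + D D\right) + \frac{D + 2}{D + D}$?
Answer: $529$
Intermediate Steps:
$x{\left(D \right)} = 2 D^{2} + \frac{2 + D}{2 D}$ ($x{\left(D \right)} = \left(D^{2} + D^{2}\right) + \frac{2 + D}{2 D} = 2 D^{2} + \left(2 + D\right) \frac{1}{2 D} = 2 D^{2} + \frac{2 + D}{2 D}$)
$\left(x{\left(\left(-1\right) 2 \right)} + 15\right)^{2} = \left(\frac{2 - 2 + 4 \left(\left(-1\right) 2\right)^{3}}{2 \left(\left(-1\right) 2\right)} + 15\right)^{2} = \left(\frac{2 - 2 + 4 \left(-2\right)^{3}}{2 \left(-2\right)} + 15\right)^{2} = \left(\frac{1}{2} \left(- \frac{1}{2}\right) \left(2 - 2 + 4 \left(-8\right)\right) + 15\right)^{2} = \left(\frac{1}{2} \left(- \frac{1}{2}\right) \left(2 - 2 - 32\right) + 15\right)^{2} = \left(\frac{1}{2} \left(- \frac{1}{2}\right) \left(-32\right) + 15\right)^{2} = \left(8 + 15\right)^{2} = 23^{2} = 529$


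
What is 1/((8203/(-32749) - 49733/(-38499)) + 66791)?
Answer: 30751311/2053942834921 ≈ 1.4972e-5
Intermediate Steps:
1/((8203/(-32749) - 49733/(-38499)) + 66791) = 1/((8203*(-1/32749) - 49733*(-1/38499)) + 66791) = 1/((-8203/32749 + 1213/939) + 66791) = 1/(32021920/30751311 + 66791) = 1/(2053942834921/30751311) = 30751311/2053942834921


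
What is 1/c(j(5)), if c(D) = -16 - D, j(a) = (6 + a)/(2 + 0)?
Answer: -2/43 ≈ -0.046512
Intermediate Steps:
j(a) = 3 + a/2 (j(a) = (6 + a)/2 = (6 + a)*(½) = 3 + a/2)
1/c(j(5)) = 1/(-16 - (3 + (½)*5)) = 1/(-16 - (3 + 5/2)) = 1/(-16 - 1*11/2) = 1/(-16 - 11/2) = 1/(-43/2) = -2/43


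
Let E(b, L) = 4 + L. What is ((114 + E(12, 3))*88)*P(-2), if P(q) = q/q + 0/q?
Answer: 10648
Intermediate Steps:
P(q) = 1 (P(q) = 1 + 0 = 1)
((114 + E(12, 3))*88)*P(-2) = ((114 + (4 + 3))*88)*1 = ((114 + 7)*88)*1 = (121*88)*1 = 10648*1 = 10648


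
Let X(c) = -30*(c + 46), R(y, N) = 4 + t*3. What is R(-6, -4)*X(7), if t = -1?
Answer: -1590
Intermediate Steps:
R(y, N) = 1 (R(y, N) = 4 - 1*3 = 4 - 3 = 1)
X(c) = -1380 - 30*c (X(c) = -30*(46 + c) = -1380 - 30*c)
R(-6, -4)*X(7) = 1*(-1380 - 30*7) = 1*(-1380 - 210) = 1*(-1590) = -1590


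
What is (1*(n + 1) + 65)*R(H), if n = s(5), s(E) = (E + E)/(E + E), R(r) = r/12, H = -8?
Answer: -134/3 ≈ -44.667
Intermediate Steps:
R(r) = r/12 (R(r) = r*(1/12) = r/12)
s(E) = 1 (s(E) = (2*E)/((2*E)) = (2*E)*(1/(2*E)) = 1)
n = 1
(1*(n + 1) + 65)*R(H) = (1*(1 + 1) + 65)*((1/12)*(-8)) = (1*2 + 65)*(-2/3) = (2 + 65)*(-2/3) = 67*(-2/3) = -134/3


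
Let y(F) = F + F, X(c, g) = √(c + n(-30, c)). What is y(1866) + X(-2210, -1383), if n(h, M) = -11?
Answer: 3732 + I*√2221 ≈ 3732.0 + 47.128*I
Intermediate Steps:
X(c, g) = √(-11 + c) (X(c, g) = √(c - 11) = √(-11 + c))
y(F) = 2*F
y(1866) + X(-2210, -1383) = 2*1866 + √(-11 - 2210) = 3732 + √(-2221) = 3732 + I*√2221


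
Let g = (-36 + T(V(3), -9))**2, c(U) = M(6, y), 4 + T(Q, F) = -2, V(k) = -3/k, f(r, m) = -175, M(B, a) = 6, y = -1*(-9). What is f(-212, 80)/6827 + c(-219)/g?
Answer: -44623/2007138 ≈ -0.022232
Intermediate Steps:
y = 9
T(Q, F) = -6 (T(Q, F) = -4 - 2 = -6)
c(U) = 6
g = 1764 (g = (-36 - 6)**2 = (-42)**2 = 1764)
f(-212, 80)/6827 + c(-219)/g = -175/6827 + 6/1764 = -175*1/6827 + 6*(1/1764) = -175/6827 + 1/294 = -44623/2007138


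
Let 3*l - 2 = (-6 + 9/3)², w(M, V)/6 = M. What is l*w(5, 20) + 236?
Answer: 346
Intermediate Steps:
w(M, V) = 6*M
l = 11/3 (l = ⅔ + (-6 + 9/3)²/3 = ⅔ + (-6 + 9*(⅓))²/3 = ⅔ + (-6 + 3)²/3 = ⅔ + (⅓)*(-3)² = ⅔ + (⅓)*9 = ⅔ + 3 = 11/3 ≈ 3.6667)
l*w(5, 20) + 236 = 11*(6*5)/3 + 236 = (11/3)*30 + 236 = 110 + 236 = 346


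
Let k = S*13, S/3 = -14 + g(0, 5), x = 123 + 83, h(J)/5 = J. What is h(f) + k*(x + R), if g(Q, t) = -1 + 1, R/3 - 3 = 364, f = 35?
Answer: -713447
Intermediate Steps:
h(J) = 5*J
R = 1101 (R = 9 + 3*364 = 9 + 1092 = 1101)
g(Q, t) = 0
x = 206
S = -42 (S = 3*(-14 + 0) = 3*(-14) = -42)
k = -546 (k = -42*13 = -546)
h(f) + k*(x + R) = 5*35 - 546*(206 + 1101) = 175 - 546*1307 = 175 - 713622 = -713447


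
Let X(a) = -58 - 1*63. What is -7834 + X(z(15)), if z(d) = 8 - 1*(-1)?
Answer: -7955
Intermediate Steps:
z(d) = 9 (z(d) = 8 + 1 = 9)
X(a) = -121 (X(a) = -58 - 63 = -121)
-7834 + X(z(15)) = -7834 - 121 = -7955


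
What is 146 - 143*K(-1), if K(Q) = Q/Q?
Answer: 3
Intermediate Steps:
K(Q) = 1
146 - 143*K(-1) = 146 - 143*1 = 146 - 143 = 3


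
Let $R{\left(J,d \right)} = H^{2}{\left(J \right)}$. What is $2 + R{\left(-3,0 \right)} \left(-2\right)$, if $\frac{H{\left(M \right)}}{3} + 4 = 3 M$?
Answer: $-3040$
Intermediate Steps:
$H{\left(M \right)} = -12 + 9 M$ ($H{\left(M \right)} = -12 + 3 \cdot 3 M = -12 + 9 M$)
$R{\left(J,d \right)} = \left(-12 + 9 J\right)^{2}$
$2 + R{\left(-3,0 \right)} \left(-2\right) = 2 + 9 \left(-4 + 3 \left(-3\right)\right)^{2} \left(-2\right) = 2 + 9 \left(-4 - 9\right)^{2} \left(-2\right) = 2 + 9 \left(-13\right)^{2} \left(-2\right) = 2 + 9 \cdot 169 \left(-2\right) = 2 + 1521 \left(-2\right) = 2 - 3042 = -3040$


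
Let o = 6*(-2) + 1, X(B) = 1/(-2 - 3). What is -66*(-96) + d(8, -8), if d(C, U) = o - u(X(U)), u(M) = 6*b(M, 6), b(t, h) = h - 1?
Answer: 6295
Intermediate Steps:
b(t, h) = -1 + h
X(B) = -⅕ (X(B) = 1/(-5) = -⅕)
u(M) = 30 (u(M) = 6*(-1 + 6) = 6*5 = 30)
o = -11 (o = -12 + 1 = -11)
d(C, U) = -41 (d(C, U) = -11 - 1*30 = -11 - 30 = -41)
-66*(-96) + d(8, -8) = -66*(-96) - 41 = 6336 - 41 = 6295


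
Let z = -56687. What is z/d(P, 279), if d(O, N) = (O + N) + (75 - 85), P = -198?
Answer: -56687/71 ≈ -798.41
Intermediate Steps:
d(O, N) = -10 + N + O (d(O, N) = (N + O) - 10 = -10 + N + O)
z/d(P, 279) = -56687/(-10 + 279 - 198) = -56687/71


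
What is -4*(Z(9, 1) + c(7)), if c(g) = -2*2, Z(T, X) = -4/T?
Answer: 160/9 ≈ 17.778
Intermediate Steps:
c(g) = -4
-4*(Z(9, 1) + c(7)) = -4*(-4/9 - 4) = -4*(-40/9) = 160/9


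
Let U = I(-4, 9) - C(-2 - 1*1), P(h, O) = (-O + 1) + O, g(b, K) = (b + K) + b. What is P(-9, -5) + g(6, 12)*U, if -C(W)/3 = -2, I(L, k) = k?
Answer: 73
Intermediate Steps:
C(W) = 6 (C(W) = -3*(-2) = 6)
g(b, K) = K + 2*b (g(b, K) = (K + b) + b = K + 2*b)
P(h, O) = 1 (P(h, O) = (1 - O) + O = 1)
U = 3 (U = 9 - 1*6 = 9 - 6 = 3)
P(-9, -5) + g(6, 12)*U = 1 + (12 + 2*6)*3 = 1 + (12 + 12)*3 = 1 + 24*3 = 1 + 72 = 73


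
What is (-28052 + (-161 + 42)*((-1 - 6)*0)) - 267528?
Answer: -295580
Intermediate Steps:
(-28052 + (-161 + 42)*((-1 - 6)*0)) - 267528 = (-28052 - (-833)*0) - 267528 = (-28052 - 119*0) - 267528 = (-28052 + 0) - 267528 = -28052 - 267528 = -295580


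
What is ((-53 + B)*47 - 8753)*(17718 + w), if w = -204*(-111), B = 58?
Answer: -343803516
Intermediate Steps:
w = 22644
((-53 + B)*47 - 8753)*(17718 + w) = ((-53 + 58)*47 - 8753)*(17718 + 22644) = (5*47 - 8753)*40362 = (235 - 8753)*40362 = -8518*40362 = -343803516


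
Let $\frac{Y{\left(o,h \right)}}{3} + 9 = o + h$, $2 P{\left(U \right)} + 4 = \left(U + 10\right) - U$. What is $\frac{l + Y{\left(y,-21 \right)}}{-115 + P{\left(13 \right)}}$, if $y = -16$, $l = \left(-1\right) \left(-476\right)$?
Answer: $- \frac{169}{56} \approx -3.0179$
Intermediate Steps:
$P{\left(U \right)} = 3$ ($P{\left(U \right)} = -2 + \frac{\left(U + 10\right) - U}{2} = -2 + \frac{\left(10 + U\right) - U}{2} = -2 + \frac{1}{2} \cdot 10 = -2 + 5 = 3$)
$l = 476$
$Y{\left(o,h \right)} = -27 + 3 h + 3 o$ ($Y{\left(o,h \right)} = -27 + 3 \left(o + h\right) = -27 + 3 \left(h + o\right) = -27 + \left(3 h + 3 o\right) = -27 + 3 h + 3 o$)
$\frac{l + Y{\left(y,-21 \right)}}{-115 + P{\left(13 \right)}} = \frac{476 + \left(-27 + 3 \left(-21\right) + 3 \left(-16\right)\right)}{-115 + 3} = \frac{476 - 138}{-112} = \left(476 - 138\right) \left(- \frac{1}{112}\right) = 338 \left(- \frac{1}{112}\right) = - \frac{169}{56}$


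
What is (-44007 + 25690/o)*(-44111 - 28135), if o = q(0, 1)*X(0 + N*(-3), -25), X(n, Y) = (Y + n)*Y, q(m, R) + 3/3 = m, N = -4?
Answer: 207027631878/65 ≈ 3.1850e+9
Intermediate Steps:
q(m, R) = -1 + m
X(n, Y) = Y*(Y + n)
o = -325 (o = (-1 + 0)*(-25*(-25 + (0 - 4*(-3)))) = -(-25)*(-25 + (0 + 12)) = -(-25)*(-25 + 12) = -(-25)*(-13) = -1*325 = -325)
(-44007 + 25690/o)*(-44111 - 28135) = (-44007 + 25690/(-325))*(-44111 - 28135) = (-44007 + 25690*(-1/325))*(-72246) = (-44007 - 5138/65)*(-72246) = -2865593/65*(-72246) = 207027631878/65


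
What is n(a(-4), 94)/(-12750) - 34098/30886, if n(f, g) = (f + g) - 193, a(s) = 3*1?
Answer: -35982037/32816375 ≈ -1.0965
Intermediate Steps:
a(s) = 3
n(f, g) = -193 + f + g
n(a(-4), 94)/(-12750) - 34098/30886 = (-193 + 3 + 94)/(-12750) - 34098/30886 = -96*(-1/12750) - 34098*1/30886 = 16/2125 - 17049/15443 = -35982037/32816375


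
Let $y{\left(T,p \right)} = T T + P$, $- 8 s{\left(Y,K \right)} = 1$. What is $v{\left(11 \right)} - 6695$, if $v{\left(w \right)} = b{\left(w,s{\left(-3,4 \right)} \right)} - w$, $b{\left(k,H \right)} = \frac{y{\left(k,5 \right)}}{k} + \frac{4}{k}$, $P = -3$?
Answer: $- \frac{73644}{11} \approx -6694.9$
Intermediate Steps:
$s{\left(Y,K \right)} = - \frac{1}{8}$ ($s{\left(Y,K \right)} = \left(- \frac{1}{8}\right) 1 = - \frac{1}{8}$)
$y{\left(T,p \right)} = -3 + T^{2}$ ($y{\left(T,p \right)} = T T - 3 = T^{2} - 3 = -3 + T^{2}$)
$b{\left(k,H \right)} = \frac{4}{k} + \frac{-3 + k^{2}}{k}$ ($b{\left(k,H \right)} = \frac{-3 + k^{2}}{k} + \frac{4}{k} = \frac{4}{k} + \frac{-3 + k^{2}}{k}$)
$v{\left(w \right)} = \frac{1}{w}$ ($v{\left(w \right)} = \left(w + \frac{1}{w}\right) - w = \frac{1}{w}$)
$v{\left(11 \right)} - 6695 = \frac{1}{11} - 6695 = - \frac{73644}{11}$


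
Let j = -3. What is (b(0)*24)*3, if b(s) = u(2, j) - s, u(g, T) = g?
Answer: 144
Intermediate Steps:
b(s) = 2 - s
(b(0)*24)*3 = ((2 - 1*0)*24)*3 = ((2 + 0)*24)*3 = (2*24)*3 = 48*3 = 144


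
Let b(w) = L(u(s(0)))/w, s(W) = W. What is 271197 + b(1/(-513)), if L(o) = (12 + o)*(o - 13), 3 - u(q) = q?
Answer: 348147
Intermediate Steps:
u(q) = 3 - q
L(o) = (-13 + o)*(12 + o) (L(o) = (12 + o)*(-13 + o) = (-13 + o)*(12 + o))
b(w) = -150/w (b(w) = (-156 + (3 - 1*0)² - (3 - 1*0))/w = (-156 + (3 + 0)² - (3 + 0))/w = (-156 + 3² - 1*3)/w = (-156 + 9 - 3)/w = -150/w)
271197 + b(1/(-513)) = 271197 - 150/(1/(-513)) = 271197 - 150/(-1/513) = 271197 - 150*(-513) = 271197 + 76950 = 348147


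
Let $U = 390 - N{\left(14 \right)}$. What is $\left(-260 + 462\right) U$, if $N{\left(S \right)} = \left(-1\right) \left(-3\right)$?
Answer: $78174$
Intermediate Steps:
$N{\left(S \right)} = 3$
$U = 387$ ($U = 390 - 3 = 387$)
$\left(-260 + 462\right) U = \left(-260 + 462\right) 387 = 202 \cdot 387 = 78174$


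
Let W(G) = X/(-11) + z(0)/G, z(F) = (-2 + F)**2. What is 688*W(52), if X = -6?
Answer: 61232/143 ≈ 428.20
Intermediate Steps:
W(G) = 6/11 + 4/G (W(G) = -6/(-11) + (-2 + 0)**2/G = -6*(-1/11) + (-2)**2/G = 6/11 + 4/G)
688*W(52) = 688*(6/11 + 4/52) = 688*(6/11 + 4*(1/52)) = 688*(6/11 + 1/13) = 688*(89/143) = 61232/143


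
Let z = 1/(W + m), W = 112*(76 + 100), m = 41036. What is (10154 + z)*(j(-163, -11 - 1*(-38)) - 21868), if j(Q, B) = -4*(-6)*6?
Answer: -3350031933183/15187 ≈ -2.2059e+8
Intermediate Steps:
j(Q, B) = 144 (j(Q, B) = 24*6 = 144)
W = 19712 (W = 112*176 = 19712)
z = 1/60748 (z = 1/(19712 + 41036) = 1/60748 ≈ 1.6461e-5)
(10154 + z)*(j(-163, -11 - 1*(-38)) - 21868) = (10154 + 1/60748)*(144 - 21868) = (616835193/60748)*(-21724) = -3350031933183/15187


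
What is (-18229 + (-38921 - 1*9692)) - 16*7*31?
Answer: -70314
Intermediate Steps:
(-18229 + (-38921 - 1*9692)) - 16*7*31 = (-18229 + (-38921 - 9692)) - 112*31 = (-18229 - 48613) - 3472 = -66842 - 3472 = -70314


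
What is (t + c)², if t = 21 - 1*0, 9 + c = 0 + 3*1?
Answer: 225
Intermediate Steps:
c = -6 (c = -9 + (0 + 3*1) = -9 + (0 + 3) = -9 + 3 = -6)
t = 21 (t = 21 + 0 = 21)
(t + c)² = (21 - 6)² = 15² = 225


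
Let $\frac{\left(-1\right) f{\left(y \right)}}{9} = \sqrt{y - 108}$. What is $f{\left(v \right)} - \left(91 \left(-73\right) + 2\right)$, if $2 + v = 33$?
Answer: $6641 - 9 i \sqrt{77} \approx 6641.0 - 78.975 i$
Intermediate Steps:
$v = 31$ ($v = -2 + 33 = 31$)
$f{\left(y \right)} = - 9 \sqrt{-108 + y}$ ($f{\left(y \right)} = - 9 \sqrt{y - 108} = - 9 \sqrt{-108 + y}$)
$f{\left(v \right)} - \left(91 \left(-73\right) + 2\right) = - 9 \sqrt{-108 + 31} - \left(91 \left(-73\right) + 2\right) = - 9 \sqrt{-77} - \left(-6643 + 2\right) = - 9 i \sqrt{77} - -6641 = - 9 i \sqrt{77} + 6641 = 6641 - 9 i \sqrt{77}$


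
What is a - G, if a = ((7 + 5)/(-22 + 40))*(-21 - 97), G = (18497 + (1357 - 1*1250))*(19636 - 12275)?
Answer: -410832368/3 ≈ -1.3694e+8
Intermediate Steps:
G = 136944044 (G = (18497 + (1357 - 1250))*7361 = (18497 + 107)*7361 = 18604*7361 = 136944044)
a = -236/3 (a = (12/18)*(-118) = (12*(1/18))*(-118) = (⅔)*(-118) = -236/3 ≈ -78.667)
a - G = -236/3 - 1*136944044 = -236/3 - 136944044 = -410832368/3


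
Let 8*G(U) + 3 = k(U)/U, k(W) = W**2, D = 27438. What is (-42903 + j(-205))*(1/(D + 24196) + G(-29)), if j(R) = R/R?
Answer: 4430382285/25817 ≈ 1.7161e+5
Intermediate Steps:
j(R) = 1
G(U) = -3/8 + U/8 (G(U) = -3/8 + (U**2/U)/8 = -3/8 + U/8)
(-42903 + j(-205))*(1/(D + 24196) + G(-29)) = (-42903 + 1)*(1/(27438 + 24196) + (-3/8 + (1/8)*(-29))) = -42902*(1/51634 + (-3/8 - 29/8)) = -42902*(1/51634 - 4) = -42902*(-206535/51634) = 4430382285/25817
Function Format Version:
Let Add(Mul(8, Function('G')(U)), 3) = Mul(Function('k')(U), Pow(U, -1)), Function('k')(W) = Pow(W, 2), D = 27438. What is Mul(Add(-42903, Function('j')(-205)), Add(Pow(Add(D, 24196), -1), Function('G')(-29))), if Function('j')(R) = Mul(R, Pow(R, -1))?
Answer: Rational(4430382285, 25817) ≈ 1.7161e+5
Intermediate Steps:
Function('j')(R) = 1
Function('G')(U) = Add(Rational(-3, 8), Mul(Rational(1, 8), U)) (Function('G')(U) = Add(Rational(-3, 8), Mul(Rational(1, 8), Mul(Pow(U, 2), Pow(U, -1)))) = Add(Rational(-3, 8), Mul(Rational(1, 8), U)))
Mul(Add(-42903, Function('j')(-205)), Add(Pow(Add(D, 24196), -1), Function('G')(-29))) = Mul(Add(-42903, 1), Add(Pow(Add(27438, 24196), -1), Add(Rational(-3, 8), Mul(Rational(1, 8), -29)))) = Mul(-42902, Add(Pow(51634, -1), Add(Rational(-3, 8), Rational(-29, 8)))) = Mul(-42902, Add(Rational(1, 51634), -4)) = Mul(-42902, Rational(-206535, 51634)) = Rational(4430382285, 25817)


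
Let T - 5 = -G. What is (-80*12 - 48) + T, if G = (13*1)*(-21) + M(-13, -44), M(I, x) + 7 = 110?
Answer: -833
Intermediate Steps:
M(I, x) = 103 (M(I, x) = -7 + 110 = 103)
G = -170 (G = (13*1)*(-21) + 103 = 13*(-21) + 103 = -273 + 103 = -170)
T = 175 (T = 5 - 1*(-170) = 5 + 170 = 175)
(-80*12 - 48) + T = (-80*12 - 48) + 175 = (-960 - 48) + 175 = -1008 + 175 = -833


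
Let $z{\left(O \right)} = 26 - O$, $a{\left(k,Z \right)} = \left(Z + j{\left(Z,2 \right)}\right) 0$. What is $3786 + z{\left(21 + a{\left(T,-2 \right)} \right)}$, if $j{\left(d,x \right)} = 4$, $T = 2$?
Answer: $3791$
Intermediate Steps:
$a{\left(k,Z \right)} = 0$ ($a{\left(k,Z \right)} = \left(Z + 4\right) 0 = \left(4 + Z\right) 0 = 0$)
$3786 + z{\left(21 + a{\left(T,-2 \right)} \right)} = 3786 + \left(26 - \left(21 + 0\right)\right) = 3786 + \left(26 - 21\right) = 3786 + 5 = 3791$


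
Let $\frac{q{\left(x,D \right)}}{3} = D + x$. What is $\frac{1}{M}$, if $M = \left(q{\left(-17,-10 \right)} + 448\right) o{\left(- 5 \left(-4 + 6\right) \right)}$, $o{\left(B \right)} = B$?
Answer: $- \frac{1}{3670} \approx -0.00027248$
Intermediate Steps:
$q{\left(x,D \right)} = 3 D + 3 x$ ($q{\left(x,D \right)} = 3 \left(D + x\right) = 3 D + 3 x$)
$M = -3670$ ($M = \left(\left(3 \left(-10\right) + 3 \left(-17\right)\right) + 448\right) \left(- 5 \left(-4 + 6\right)\right) = \left(\left(-30 - 51\right) + 448\right) \left(\left(-5\right) 2\right) = \left(-81 + 448\right) \left(-10\right) = 367 \left(-10\right) = -3670$)
$\frac{1}{M} = \frac{1}{-3670} = - \frac{1}{3670}$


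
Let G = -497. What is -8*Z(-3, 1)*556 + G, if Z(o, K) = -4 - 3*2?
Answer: 43983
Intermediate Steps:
Z(o, K) = -10 (Z(o, K) = -4 - 6 = -10)
-8*Z(-3, 1)*556 + G = -8*(-10)*556 - 497 = 80*556 - 497 = 44480 - 497 = 43983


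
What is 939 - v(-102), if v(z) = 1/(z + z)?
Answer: 191557/204 ≈ 939.00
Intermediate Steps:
v(z) = 1/(2*z)
939 - v(-102) = 939 - 1/(2*(-102)) = 939 - (-1)/(2*102) = 939 - 1*(-1/204) = 939 + 1/204 = 191557/204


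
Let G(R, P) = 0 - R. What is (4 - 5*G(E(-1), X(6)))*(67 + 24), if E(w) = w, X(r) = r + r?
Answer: -91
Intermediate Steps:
X(r) = 2*r
G(R, P) = -R
(4 - 5*G(E(-1), X(6)))*(67 + 24) = (4 - (-5)*(-1))*(67 + 24) = (4 - 5*1)*91 = (4 - 5)*91 = -1*91 = -91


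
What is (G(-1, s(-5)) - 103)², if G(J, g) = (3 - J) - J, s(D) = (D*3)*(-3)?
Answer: 9604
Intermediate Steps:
s(D) = -9*D (s(D) = (3*D)*(-3) = -9*D)
G(J, g) = 3 - 2*J
(G(-1, s(-5)) - 103)² = ((3 - 2*(-1)) - 103)² = ((3 + 2) - 103)² = (5 - 103)² = (-98)² = 9604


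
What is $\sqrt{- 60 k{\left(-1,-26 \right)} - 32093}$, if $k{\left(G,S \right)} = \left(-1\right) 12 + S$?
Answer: $i \sqrt{29813} \approx 172.66 i$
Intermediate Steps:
$k{\left(G,S \right)} = -12 + S$
$\sqrt{- 60 k{\left(-1,-26 \right)} - 32093} = \sqrt{- 60 \left(-12 - 26\right) - 32093} = \sqrt{\left(-60\right) \left(-38\right) - 32093} = \sqrt{2280 - 32093} = \sqrt{-29813} = i \sqrt{29813}$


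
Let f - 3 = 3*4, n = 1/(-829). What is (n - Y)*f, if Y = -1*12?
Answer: 149205/829 ≈ 179.98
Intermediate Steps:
n = -1/829 ≈ -0.0012063
f = 15 (f = 3 + 3*4 = 3 + 12 = 15)
Y = -12
(n - Y)*f = (-1/829 - 1*(-12))*15 = (-1/829 + 12)*15 = (9947/829)*15 = 149205/829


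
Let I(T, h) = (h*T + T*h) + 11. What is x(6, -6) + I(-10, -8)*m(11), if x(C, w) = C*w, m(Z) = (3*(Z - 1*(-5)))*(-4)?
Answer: -32868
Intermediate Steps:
m(Z) = -60 - 12*Z (m(Z) = (3*(Z + 5))*(-4) = (3*(5 + Z))*(-4) = (15 + 3*Z)*(-4) = -60 - 12*Z)
I(T, h) = 11 + 2*T*h (I(T, h) = (T*h + T*h) + 11 = 2*T*h + 11 = 11 + 2*T*h)
x(6, -6) + I(-10, -8)*m(11) = 6*(-6) + (11 + 2*(-10)*(-8))*(-60 - 12*11) = -36 + (11 + 160)*(-60 - 132) = -36 + 171*(-192) = -36 - 32832 = -32868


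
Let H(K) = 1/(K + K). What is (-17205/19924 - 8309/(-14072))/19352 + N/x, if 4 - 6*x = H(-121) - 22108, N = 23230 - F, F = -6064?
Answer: 57695606915297302627/7258413345421382720 ≈ 7.9488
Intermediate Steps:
H(K) = 1/(2*K)
N = 29294 (N = 23230 - 1*(-6064) = 23230 + 6064 = 29294)
x = 5351105/1452 (x = ⅔ - ((½)/(-121) - 22108)/6 = ⅔ - ((½)*(-1/121) - 22108)/6 = ⅔ - (-1/242 - 22108)/6 = ⅔ - ⅙*(-5350137/242) = ⅔ + 1783379/484 = 5351105/1452 ≈ 3685.3)
(-17205/19924 - 8309/(-14072))/19352 + N/x = (-17205/19924 - 8309/(-14072))/19352 + 29294/(5351105/1452) = (-17205*1/19924 - 8309*(-1/14072))*(1/19352) + 29294*(1452/5351105) = (-17205/19924 + 8309/14072)*(1/19352) + 42534888/5351105 = -19140061/70092632*1/19352 + 42534888/5351105 = -19140061/1356432614464 + 42534888/5351105 = 57695606915297302627/7258413345421382720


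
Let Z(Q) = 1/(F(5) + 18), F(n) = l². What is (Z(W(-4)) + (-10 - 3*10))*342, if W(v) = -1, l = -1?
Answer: -13662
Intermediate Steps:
F(n) = 1 (F(n) = (-1)² = 1)
Z(Q) = 1/19 (Z(Q) = 1/(1 + 18) = 1/19)
(Z(W(-4)) + (-10 - 3*10))*342 = (1/19 + (-10 - 3*10))*342 = (1/19 + (-10 - 30))*342 = (1/19 - 40)*342 = -759/19*342 = -13662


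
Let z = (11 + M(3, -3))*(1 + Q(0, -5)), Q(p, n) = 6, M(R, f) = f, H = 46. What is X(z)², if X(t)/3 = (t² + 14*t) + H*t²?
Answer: 197605142784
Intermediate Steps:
z = 56 (z = (11 - 3)*(1 + 6) = 8*7 = 56)
X(t) = 42*t + 141*t² (X(t) = 3*((t² + 14*t) + 46*t²) = 3*(14*t + 47*t²) = 42*t + 141*t²)
X(z)² = (3*56*(14 + 47*56))² = (3*56*(14 + 2632))² = (3*56*2646)² = 444528² = 197605142784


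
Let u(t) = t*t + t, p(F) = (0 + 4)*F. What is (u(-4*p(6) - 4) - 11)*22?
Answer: 217558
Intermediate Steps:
p(F) = 4*F
u(t) = t + t**2 (u(t) = t**2 + t = t + t**2)
(u(-4*p(6) - 4) - 11)*22 = ((-16*6 - 4)*(1 + (-16*6 - 4)) - 11)*22 = ((-4*24 - 4)*(1 + (-4*24 - 4)) - 11)*22 = ((-96 - 4)*(1 + (-96 - 4)) - 11)*22 = (-100*(1 - 100) - 11)*22 = (-100*(-99) - 11)*22 = (9900 - 11)*22 = 9889*22 = 217558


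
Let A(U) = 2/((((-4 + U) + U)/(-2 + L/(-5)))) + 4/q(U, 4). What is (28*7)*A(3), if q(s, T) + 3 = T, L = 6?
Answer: 784/5 ≈ 156.80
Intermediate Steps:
q(s, T) = -3 + T
A(U) = 4 + 2/(5/4 - 5*U/8) (A(U) = 2/((((-4 + U) + U)/(-2 + 6/(-5)))) + 4/(-3 + 4) = 2/(((-4 + 2*U)/(-2 + 6*(-1/5)))) + 4/1 = 2/(((-4 + 2*U)/(-2 - 6/5))) + 4*1 = 2/(((-4 + 2*U)/(-16/5))) + 4 = 2/(((-4 + 2*U)*(-5/16))) + 4 = 2/(5/4 - 5*U/8) + 4 = 4 + 2/(5/4 - 5*U/8))
(28*7)*A(3) = (28*7)*(4*(-14 + 5*3)/(5*(-2 + 3))) = 196*((4/5)*(-14 + 15)/1) = 196*((4/5)*1*1) = 196*(4/5) = 784/5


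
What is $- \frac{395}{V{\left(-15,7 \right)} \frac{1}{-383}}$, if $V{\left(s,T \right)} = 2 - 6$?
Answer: $- \frac{151285}{4} \approx -37821.0$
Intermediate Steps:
$V{\left(s,T \right)} = -4$
$- \frac{395}{V{\left(-15,7 \right)} \frac{1}{-383}} = - \frac{395}{\left(-4\right) \frac{1}{-383}} = - \frac{395}{\left(-4\right) \left(- \frac{1}{383}\right)} = - \frac{395}{\frac{4}{383}} = \left(-395\right) \frac{383}{4} = - \frac{151285}{4}$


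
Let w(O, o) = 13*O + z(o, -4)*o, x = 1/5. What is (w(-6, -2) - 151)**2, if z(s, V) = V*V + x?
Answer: 1708249/25 ≈ 68330.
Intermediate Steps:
x = 1/5 (x = 1*(1/5) = 1/5 ≈ 0.20000)
z(s, V) = 1/5 + V**2 (z(s, V) = V*V + 1/5 = V**2 + 1/5 = 1/5 + V**2)
w(O, o) = 13*O + 81*o/5 (w(O, o) = 13*O + (1/5 + (-4)**2)*o = 13*O + (1/5 + 16)*o = 13*O + 81*o/5)
(w(-6, -2) - 151)**2 = ((13*(-6) + (81/5)*(-2)) - 151)**2 = ((-78 - 162/5) - 151)**2 = (-552/5 - 151)**2 = (-1307/5)**2 = 1708249/25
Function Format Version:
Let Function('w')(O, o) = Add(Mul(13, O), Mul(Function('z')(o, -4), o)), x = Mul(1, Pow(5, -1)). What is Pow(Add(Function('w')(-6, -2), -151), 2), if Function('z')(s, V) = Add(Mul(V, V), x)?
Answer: Rational(1708249, 25) ≈ 68330.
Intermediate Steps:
x = Rational(1, 5) (x = Mul(1, Rational(1, 5)) = Rational(1, 5) ≈ 0.20000)
Function('z')(s, V) = Add(Rational(1, 5), Pow(V, 2)) (Function('z')(s, V) = Add(Mul(V, V), Rational(1, 5)) = Add(Pow(V, 2), Rational(1, 5)) = Add(Rational(1, 5), Pow(V, 2)))
Function('w')(O, o) = Add(Mul(13, O), Mul(Rational(81, 5), o)) (Function('w')(O, o) = Add(Mul(13, O), Mul(Add(Rational(1, 5), Pow(-4, 2)), o)) = Add(Mul(13, O), Mul(Add(Rational(1, 5), 16), o)) = Add(Mul(13, O), Mul(Rational(81, 5), o)))
Pow(Add(Function('w')(-6, -2), -151), 2) = Pow(Add(Add(Mul(13, -6), Mul(Rational(81, 5), -2)), -151), 2) = Pow(Add(Add(-78, Rational(-162, 5)), -151), 2) = Pow(Add(Rational(-552, 5), -151), 2) = Pow(Rational(-1307, 5), 2) = Rational(1708249, 25)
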